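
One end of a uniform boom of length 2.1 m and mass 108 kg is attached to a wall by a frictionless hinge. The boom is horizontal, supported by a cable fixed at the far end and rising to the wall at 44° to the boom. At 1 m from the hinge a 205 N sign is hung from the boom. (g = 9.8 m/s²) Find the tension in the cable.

T ≈ 902 N

Take torques about the hinge: T sin 44° · 2.1 = 108×9.8×1.05 + 205×1 = 1316.3 N·m.
So T = 1316.3 / (0.6947 × 2.1) = 902.34 N.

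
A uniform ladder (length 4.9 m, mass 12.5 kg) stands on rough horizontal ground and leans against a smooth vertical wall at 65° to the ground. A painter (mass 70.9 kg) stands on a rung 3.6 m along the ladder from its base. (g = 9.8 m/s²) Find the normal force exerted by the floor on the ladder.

N_floor ≈ 817 N

ΣF_y = 0: N_floor = 12.5×9.8 + 70.9×9.8 = 817.32 N.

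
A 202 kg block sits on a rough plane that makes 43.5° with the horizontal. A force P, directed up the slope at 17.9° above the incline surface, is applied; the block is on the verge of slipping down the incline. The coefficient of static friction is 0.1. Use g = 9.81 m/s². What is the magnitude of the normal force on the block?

N ≈ 1030 N

On the verge of sliding down the incline, friction equals μN and acts up the slope.
Perpendicular: N + P sin 17.9° = W cos 43.5° = 1437 N.
Along incline: P cos 17.9° + μN = W sin 43.5° with W sin 43.5° = 1364 N.
Solving the pair for P and N: P = 1325 N, N = 1030 N (and f = μN = 103 N).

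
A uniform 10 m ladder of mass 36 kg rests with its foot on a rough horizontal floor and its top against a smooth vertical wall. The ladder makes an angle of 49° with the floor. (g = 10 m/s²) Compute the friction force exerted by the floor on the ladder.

Torques about the foot: N_wall · 10 sin 49° = 36×10×5 cos 49° → N_wall = 156.47 N.
ΣF_x = 0: f_floor = N_wall = 156.47 N.

f ≈ 156 N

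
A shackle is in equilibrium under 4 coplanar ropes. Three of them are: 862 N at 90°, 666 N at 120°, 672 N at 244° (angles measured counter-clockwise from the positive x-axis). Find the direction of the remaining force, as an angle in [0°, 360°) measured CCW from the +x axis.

θ ≈ 307°

Sum the known components: ΣF_x = -627.6 N, ΣF_y = 834.8 N.
For equilibrium the remaining force must supply (−ΣF_x, −ΣF_y) = (627.6, -834.8) N.
Magnitude = √((627.6)² + (-834.8)²) = 1044 N; direction = atan2(-834.8, 627.6) = 306.9°.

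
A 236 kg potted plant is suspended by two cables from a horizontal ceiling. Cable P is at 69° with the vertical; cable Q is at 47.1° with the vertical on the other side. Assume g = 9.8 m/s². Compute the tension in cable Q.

Angles from the horizontal: cable P is 90° − 69° = 21°, cable Q is 90° − 47.1° = 42.9°.
Weight W = 236 × 9.8 = 2313 N acts straight down.
Horizontal: T_P cos 21° = T_Q cos 42.9°  →  T_P = 0.7847 T_Q.
Vertical: T_P sin 21° + T_Q sin 42.9° = 2313.
Substituting the horizontal relation into the vertical equation gives 0.9619 T_Q = 2313, so T_Q = 2404 N.

T_Q ≈ 2400 N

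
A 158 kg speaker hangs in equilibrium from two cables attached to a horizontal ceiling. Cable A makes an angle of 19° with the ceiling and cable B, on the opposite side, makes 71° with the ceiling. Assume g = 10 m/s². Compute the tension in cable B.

Weight W = 158 × 10 = 1580 N acts straight down.
Horizontal: T_A cos 19° = T_B cos 71°  →  T_A = 0.3443 T_B.
Vertical: T_A sin 19° + T_B sin 71° = 1580.
Substituting the horizontal relation into the vertical equation gives 1.058 T_B = 1580, so T_B = 1494 N.

T_B ≈ 1490 N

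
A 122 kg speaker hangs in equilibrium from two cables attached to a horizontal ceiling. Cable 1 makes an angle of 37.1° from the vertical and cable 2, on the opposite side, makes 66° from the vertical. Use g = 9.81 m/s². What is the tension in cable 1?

T_1 ≈ 1120 N

Angles from the horizontal: cable 1 is 90° − 37.1° = 52.9°, cable 2 is 90° − 66° = 24°.
Weight W = 122 × 9.81 = 1197 N acts straight down.
Horizontal: T_1 cos 52.9° = T_2 cos 24°  →  T_2 = 0.6603 T_1.
Vertical: T_1 sin 52.9° + T_2 sin 24° = 1197.
Substituting the horizontal relation into the vertical equation gives 1.066 T_1 = 1197, so T_1 = 1123 N.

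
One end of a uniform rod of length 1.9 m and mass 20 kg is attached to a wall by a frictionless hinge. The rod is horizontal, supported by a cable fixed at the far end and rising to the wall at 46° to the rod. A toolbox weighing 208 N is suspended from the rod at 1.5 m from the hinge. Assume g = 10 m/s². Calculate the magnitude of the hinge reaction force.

Take torques about the hinge: T sin 46° · 1.9 = 20×10×0.95 + 208×1.5 = 502 N·m.
So T = 502 / (0.7193 × 1.9) = 367.3 N.
ΣF_x = 0: H_x = T cos 46° = 255.15 N.
ΣF_y = 0: H_y = (20×10 + 208) − T sin 46° = 408 − 264.21 = 143.79 N.
|H| = √(H_x² + H_y²) = √((255.15)² + (143.79)²) = 292.87 N.

|H| ≈ 293 N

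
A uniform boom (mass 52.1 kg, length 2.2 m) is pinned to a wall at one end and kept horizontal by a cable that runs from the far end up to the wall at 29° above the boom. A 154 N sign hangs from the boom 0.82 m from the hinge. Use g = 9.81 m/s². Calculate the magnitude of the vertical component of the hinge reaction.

|H_y| ≈ 352 N

Take torques about the hinge: T sin 29° · 2.2 = 52.1×9.81×1.1 + 154×0.82 = 688.49 N·m.
So T = 688.49 / (0.4848 × 2.2) = 645.51 N.
ΣF_y = 0: H_y = (52.1×9.81 + 154) − T sin 29° = 665.1 − 312.95 = 352.15 N.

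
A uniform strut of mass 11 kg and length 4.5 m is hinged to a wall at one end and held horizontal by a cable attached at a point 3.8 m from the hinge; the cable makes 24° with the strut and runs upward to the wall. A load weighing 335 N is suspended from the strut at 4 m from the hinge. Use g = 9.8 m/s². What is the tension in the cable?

T ≈ 1020 N

Take torques about the hinge: T sin 24° · 3.8 = 11×9.8×2.25 + 335×4 = 1582.5 N·m.
So T = 1582.5 / (0.4067 × 3.8) = 1023.9 N.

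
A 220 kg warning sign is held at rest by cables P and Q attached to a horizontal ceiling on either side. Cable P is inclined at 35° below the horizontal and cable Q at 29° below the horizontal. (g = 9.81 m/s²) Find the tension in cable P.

Weight W = 220 × 9.81 = 2158 N acts straight down.
Horizontal: T_P cos 35° = T_Q cos 29°  →  T_Q = 0.9366 T_P.
Vertical: T_P sin 35° + T_Q sin 29° = 2158.
Substituting the horizontal relation into the vertical equation gives 1.028 T_P = 2158, so T_P = 2100 N.

T_P ≈ 2100 N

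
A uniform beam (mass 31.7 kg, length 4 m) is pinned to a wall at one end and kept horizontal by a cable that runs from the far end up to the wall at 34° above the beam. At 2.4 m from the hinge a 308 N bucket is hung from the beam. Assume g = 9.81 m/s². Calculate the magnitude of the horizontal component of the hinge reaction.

H_x ≈ 504 N

Take torques about the hinge: T sin 34° · 4 = 31.7×9.81×2 + 308×2.4 = 1361.2 N·m.
So T = 1361.2 / (0.5592 × 4) = 608.54 N.
ΣF_x = 0: H_x = T cos 34° = 504.5 N.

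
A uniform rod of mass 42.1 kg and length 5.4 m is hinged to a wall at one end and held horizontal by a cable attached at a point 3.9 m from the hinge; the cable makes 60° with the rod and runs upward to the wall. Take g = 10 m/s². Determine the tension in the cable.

Take torques about the hinge: T sin 60° · 3.9 = 42.1×10×2.7 = 1136.7 N·m.
So T = 1136.7 / (0.8660 × 3.9) = 336.55 N.

T ≈ 337 N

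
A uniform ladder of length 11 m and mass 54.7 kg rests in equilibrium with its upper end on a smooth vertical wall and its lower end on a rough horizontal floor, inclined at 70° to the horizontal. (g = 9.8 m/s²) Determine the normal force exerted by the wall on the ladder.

Torques about the foot: N_wall · 11 sin 70° = 54.7×9.8×5.5 cos 70° → N_wall = 97.555 N.

N_wall ≈ 97.6 N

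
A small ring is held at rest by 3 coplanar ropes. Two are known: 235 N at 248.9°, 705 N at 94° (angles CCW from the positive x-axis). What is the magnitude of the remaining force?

F ≈ 502 N

Sum the known components: ΣF_x = -133.8 N, ΣF_y = 484 N.
For equilibrium the remaining force must supply (−ΣF_x, −ΣF_y) = (133.8, -484) N.
Magnitude = √((133.8)² + (-484)²) = 502.2 N; direction = atan2(-484, 133.8) = 285.4°.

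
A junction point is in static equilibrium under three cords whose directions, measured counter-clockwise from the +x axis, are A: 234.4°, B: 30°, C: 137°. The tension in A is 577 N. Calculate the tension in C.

Resolve: ΣF_x = 577 cos 234.4° + T_B cos 30° + T_C cos 137° = 0.
        ΣF_y = 577 sin 234.4° + T_B sin 30° + T_C sin 137° = 0.
The known terms sum to (-335.9, -469.2) N, so 0.8660 T_B − 0.7314 T_C = 335.9 and 0.5000 T_B + 0.6820 T_C = 469.2.
Solving simultaneously: T_B = 598.3 N, T_C = 249.3 N.

T_C ≈ 249 N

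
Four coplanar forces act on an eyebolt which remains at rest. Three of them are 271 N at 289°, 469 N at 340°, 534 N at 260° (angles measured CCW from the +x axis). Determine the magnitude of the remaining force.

F ≈ 1040 N

Sum the known components: ΣF_x = 436.2 N, ΣF_y = -942.5 N.
For equilibrium the remaining force must supply (−ΣF_x, −ΣF_y) = (-436.2, 942.5) N.
Magnitude = √((-436.2)² + (942.5)²) = 1039 N; direction = atan2(942.5, -436.2) = 114.8°.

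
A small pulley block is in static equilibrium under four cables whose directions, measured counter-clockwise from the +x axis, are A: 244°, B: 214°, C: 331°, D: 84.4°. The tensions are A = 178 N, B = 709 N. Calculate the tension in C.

T_C ≈ 663 N

Resolve: ΣF_x = 178 cos 244° + 709 cos 214° + T_C cos 331° + T_D cos 84.4° = 0.
        ΣF_y = 178 sin 244° + 709 sin 214° + T_C sin 331° + T_D sin 84.4° = 0.
The known terms sum to (-665.8, -556.5) N, so 0.8746 T_C + 0.0976 T_D = 665.8 and -0.4848 T_C + 0.9952 T_D = 556.5.
Solving simultaneously: T_C = 662.9 N, T_D = 882 N.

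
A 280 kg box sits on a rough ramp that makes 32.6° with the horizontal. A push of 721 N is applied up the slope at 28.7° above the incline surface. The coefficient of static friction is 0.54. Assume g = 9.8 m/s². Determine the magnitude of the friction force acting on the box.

Axes along / perpendicular to the incline. W sin 32.6° = 1478 N down-slope; W cos 32.6° = 2312 N into the surface.
Perpendicular: N = W cos 32.6° − P sin 28.7° = 2312 − 346.2 = 1965 N.
Along incline: P cos 28.7° + f = W sin 32.6° (friction acts up-slope) → f = 1478 − 632.4 = 846 N.
|f| = 846 N ≤ μN = 1061 N, so the box is indeed static.

f ≈ 846 N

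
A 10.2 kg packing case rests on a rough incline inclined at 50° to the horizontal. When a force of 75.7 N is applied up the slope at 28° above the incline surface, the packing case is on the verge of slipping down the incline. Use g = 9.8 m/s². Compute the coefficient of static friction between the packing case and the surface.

On the verge of sliding down the incline, friction is at its maximum μN and acts up the slope.
Perpendicular to incline: N = W cos 50° − P sin 28° = 64.25 − 35.54 = 28.71 N.
Along incline: P cos 28° + μN = W sin 50° → μ = (W sin 50° − P cos 28°) / N = 0.339.

μ ≈ 0.339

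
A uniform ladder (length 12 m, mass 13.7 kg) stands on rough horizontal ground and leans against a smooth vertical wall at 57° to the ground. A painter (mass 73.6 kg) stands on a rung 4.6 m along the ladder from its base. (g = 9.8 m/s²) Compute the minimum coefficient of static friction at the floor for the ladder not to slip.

μ_min ≈ 0.261

ΣF_y = 0: N_floor = 13.7×9.8 + 73.6×9.8 = 855.54 N.
Torques about the foot: N_wall · 12 sin 57° = 13.7×9.8×6 cos 57° + 73.6×9.8×4.6 cos 57° → N_wall = 223.15 N.
ΣF_x = 0: f_floor = N_wall = 223.15 N.
μ_min = f_floor / N_floor = 223.15 / 855.54 = 0.2608.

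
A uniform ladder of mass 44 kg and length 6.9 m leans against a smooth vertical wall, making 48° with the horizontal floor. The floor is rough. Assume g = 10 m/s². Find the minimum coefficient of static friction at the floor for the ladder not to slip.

ΣF_y = 0: N_floor = 44×10 = 440 N.
Torques about the foot: N_wall · 6.9 sin 48° = 44×10×3.45 cos 48° → N_wall = 198.09 N.
ΣF_x = 0: f_floor = N_wall = 198.09 N.
μ_min = f_floor / N_floor = 198.09 / 440 = 0.4502.

μ_min ≈ 0.450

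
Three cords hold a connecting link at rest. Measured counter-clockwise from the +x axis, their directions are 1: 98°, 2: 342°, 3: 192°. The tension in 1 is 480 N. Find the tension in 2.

Resolve: ΣF_x = 480 cos 98° + T_2 cos 342° + T_3 cos 192° = 0.
        ΣF_y = 480 sin 98° + T_2 sin 342° + T_3 sin 192° = 0.
The known terms sum to (-66.8, 475.3) N, so 0.9511 T_2 − 0.9781 T_3 = 66.8 and -0.3090 T_2 − 0.2079 T_3 = -475.3.
Solving simultaneously: T_2 = 957.7 N, T_3 = 862.8 N.

T_2 ≈ 958 N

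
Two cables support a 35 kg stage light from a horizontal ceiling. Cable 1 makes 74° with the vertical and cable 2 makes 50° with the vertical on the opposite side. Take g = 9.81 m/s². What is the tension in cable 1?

Angles from the horizontal: cable 1 is 90° − 74° = 16°, cable 2 is 90° − 50° = 40°.
Weight W = 35 × 9.81 = 343.4 N acts straight down.
Horizontal: T_1 cos 16° = T_2 cos 40°  →  T_2 = 1.255 T_1.
Vertical: T_1 sin 16° + T_2 sin 40° = 343.4.
Substituting the horizontal relation into the vertical equation gives 1.082 T_1 = 343.4, so T_1 = 317.3 N.

T_1 ≈ 317 N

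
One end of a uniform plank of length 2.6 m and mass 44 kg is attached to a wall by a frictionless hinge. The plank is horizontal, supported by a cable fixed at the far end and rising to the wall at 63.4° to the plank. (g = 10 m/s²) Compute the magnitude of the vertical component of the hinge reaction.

Take torques about the hinge: T sin 63.4° · 2.6 = 44×10×1.3 = 572 N·m.
So T = 572 / (0.8942 × 2.6) = 246.04 N.
ΣF_y = 0: H_y = (44×10) − T sin 63.4° = 440 − 220 = 220 N.

|H_y| ≈ 220 N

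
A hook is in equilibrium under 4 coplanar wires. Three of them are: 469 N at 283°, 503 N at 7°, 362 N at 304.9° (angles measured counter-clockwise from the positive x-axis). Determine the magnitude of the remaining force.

F ≈ 1070 N

Sum the known components: ΣF_x = 811.9 N, ΣF_y = -692.6 N.
For equilibrium the remaining force must supply (−ΣF_x, −ΣF_y) = (-811.9, 692.6) N.
Magnitude = √((-811.9)² + (692.6)²) = 1067 N; direction = atan2(692.6, -811.9) = 139.5°.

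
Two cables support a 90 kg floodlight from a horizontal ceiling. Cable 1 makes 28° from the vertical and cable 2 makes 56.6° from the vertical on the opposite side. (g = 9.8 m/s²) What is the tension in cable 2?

T_2 ≈ 416 N

Angles from the horizontal: cable 1 is 90° − 28° = 62°, cable 2 is 90° − 56.6° = 33.4°.
Weight W = 90 × 9.8 = 882 N acts straight down.
Horizontal: T_1 cos 62° = T_2 cos 33.4°  →  T_1 = 1.778 T_2.
Vertical: T_1 sin 62° + T_2 sin 33.4° = 882.
Substituting the horizontal relation into the vertical equation gives 2.121 T_2 = 882, so T_2 = 415.9 N.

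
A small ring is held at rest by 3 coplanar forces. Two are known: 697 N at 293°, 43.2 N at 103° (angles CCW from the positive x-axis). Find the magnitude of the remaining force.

F ≈ 654 N

Sum the known components: ΣF_x = 262.6 N, ΣF_y = -599.5 N.
For equilibrium the remaining force must supply (−ΣF_x, −ΣF_y) = (-262.6, 599.5) N.
Magnitude = √((-262.6)² + (599.5)²) = 654.5 N; direction = atan2(599.5, -262.6) = 113.7°.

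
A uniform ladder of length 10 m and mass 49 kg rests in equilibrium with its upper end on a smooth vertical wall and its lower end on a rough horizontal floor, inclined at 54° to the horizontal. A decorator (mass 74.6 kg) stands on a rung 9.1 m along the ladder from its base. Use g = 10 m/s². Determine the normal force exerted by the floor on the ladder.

ΣF_y = 0: N_floor = 49×10 + 74.6×10 = 1236 N.

N_floor ≈ 1240 N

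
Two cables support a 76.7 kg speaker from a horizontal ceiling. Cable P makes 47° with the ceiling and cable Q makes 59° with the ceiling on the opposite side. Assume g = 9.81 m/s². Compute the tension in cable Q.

Weight W = 76.7 × 9.81 = 752.4 N acts straight down.
Horizontal: T_P cos 47° = T_Q cos 59°  →  T_P = 0.7552 T_Q.
Vertical: T_P sin 47° + T_Q sin 59° = 752.4.
Substituting the horizontal relation into the vertical equation gives 1.409 T_Q = 752.4, so T_Q = 533.8 N.

T_Q ≈ 534 N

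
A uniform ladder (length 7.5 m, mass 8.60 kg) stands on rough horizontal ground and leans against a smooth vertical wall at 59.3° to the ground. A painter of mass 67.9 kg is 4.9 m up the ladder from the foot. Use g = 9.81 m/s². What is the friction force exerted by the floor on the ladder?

Torques about the foot: N_wall · 7.5 sin 59.3° = 8.60×9.81×3.75 cos 59.3° + 67.9×9.81×4.9 cos 59.3° → N_wall = 283.44 N.
ΣF_x = 0: f_floor = N_wall = 283.44 N.

f ≈ 283 N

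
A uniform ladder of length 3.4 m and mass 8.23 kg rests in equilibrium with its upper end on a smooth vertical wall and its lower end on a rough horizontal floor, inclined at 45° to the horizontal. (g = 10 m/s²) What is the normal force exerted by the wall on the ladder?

N_wall ≈ 41.2 N

Torques about the foot: N_wall · 3.4 sin 45° = 8.23×10×1.7 cos 45° → N_wall = 41.15 N.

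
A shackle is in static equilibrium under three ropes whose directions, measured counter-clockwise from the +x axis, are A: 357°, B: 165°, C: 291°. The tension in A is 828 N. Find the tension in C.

Resolve: ΣF_x = 828 cos 357° + T_B cos 165° + T_C cos 291° = 0.
        ΣF_y = 828 sin 357° + T_B sin 165° + T_C sin 291° = 0.
The known terms sum to (826.9, -43.33) N, so -0.9659 T_B + 0.3584 T_C = -826.9 and 0.2588 T_B − 0.9336 T_C = 43.33.
Solving simultaneously: T_B = 935 N, T_C = 212.8 N.

T_C ≈ 213 N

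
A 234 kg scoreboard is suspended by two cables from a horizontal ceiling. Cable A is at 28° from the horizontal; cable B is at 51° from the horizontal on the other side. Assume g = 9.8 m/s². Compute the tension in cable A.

T_A ≈ 1470 N

Weight W = 234 × 9.8 = 2293 N acts straight down.
Horizontal: T_A cos 28° = T_B cos 51°  →  T_B = 1.403 T_A.
Vertical: T_A sin 28° + T_B sin 51° = 2293.
Substituting the horizontal relation into the vertical equation gives 1.56 T_A = 2293, so T_A = 1470 N.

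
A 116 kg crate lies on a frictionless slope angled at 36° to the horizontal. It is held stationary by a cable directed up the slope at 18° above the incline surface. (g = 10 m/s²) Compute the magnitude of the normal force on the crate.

Take axes along and perpendicular to the incline. Weight components: W sin 36° = 681.8 N down-slope, W cos 36° = 938.5 N into the surface.
Along incline: T cos 18° = W sin 36° → T = 716.9 N.
Perpendicular: N = W cos 36° − T sin 18° = 716.9 N.

N ≈ 717 N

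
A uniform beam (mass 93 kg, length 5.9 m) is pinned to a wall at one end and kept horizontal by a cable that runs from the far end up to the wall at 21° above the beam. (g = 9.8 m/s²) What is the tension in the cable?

Take torques about the hinge: T sin 21° · 5.9 = 93×9.8×2.95 = 2688.6 N·m.
So T = 2688.6 / (0.3584 × 5.9) = 1271.6 N.

T ≈ 1270 N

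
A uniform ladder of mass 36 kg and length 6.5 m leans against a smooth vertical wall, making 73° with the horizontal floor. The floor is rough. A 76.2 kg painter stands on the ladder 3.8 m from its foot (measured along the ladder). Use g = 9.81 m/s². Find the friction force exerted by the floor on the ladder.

Torques about the foot: N_wall · 6.5 sin 73° = 36×9.81×3.25 cos 73° + 76.2×9.81×3.8 cos 73° → N_wall = 187.59 N.
ΣF_x = 0: f_floor = N_wall = 187.59 N.

f ≈ 188 N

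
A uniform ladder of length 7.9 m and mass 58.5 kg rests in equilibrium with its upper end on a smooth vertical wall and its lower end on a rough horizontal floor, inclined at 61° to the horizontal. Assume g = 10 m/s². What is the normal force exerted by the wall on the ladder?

N_wall ≈ 162 N

Torques about the foot: N_wall · 7.9 sin 61° = 58.5×10×3.95 cos 61° → N_wall = 162.14 N.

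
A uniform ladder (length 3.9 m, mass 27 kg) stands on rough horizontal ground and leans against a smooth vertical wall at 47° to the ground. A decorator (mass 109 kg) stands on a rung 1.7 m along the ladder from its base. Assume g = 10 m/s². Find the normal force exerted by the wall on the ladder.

Torques about the foot: N_wall · 3.9 sin 47° = 27×10×1.95 cos 47° + 109×10×1.7 cos 47° → N_wall = 568.95 N.

N_wall ≈ 569 N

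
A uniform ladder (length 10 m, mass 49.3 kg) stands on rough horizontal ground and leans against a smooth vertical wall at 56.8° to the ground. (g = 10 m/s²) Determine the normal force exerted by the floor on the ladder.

N_floor ≈ 493 N

ΣF_y = 0: N_floor = 49.3×10 = 493 N.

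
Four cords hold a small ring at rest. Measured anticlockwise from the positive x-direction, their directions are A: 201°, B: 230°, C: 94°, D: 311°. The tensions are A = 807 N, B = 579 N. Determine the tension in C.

T_C ≈ 2210 N

Resolve: ΣF_x = 807 cos 201° + 579 cos 230° + T_C cos 94° + T_D cos 311° = 0.
        ΣF_y = 807 sin 201° + 579 sin 230° + T_C sin 94° + T_D sin 311° = 0.
The known terms sum to (-1126, -732.7) N, so -0.0698 T_C + 0.6561 T_D = 1126 and 0.9976 T_C − 0.7547 T_D = 732.7.
Solving simultaneously: T_C = 2210 N, T_D = 1951 N.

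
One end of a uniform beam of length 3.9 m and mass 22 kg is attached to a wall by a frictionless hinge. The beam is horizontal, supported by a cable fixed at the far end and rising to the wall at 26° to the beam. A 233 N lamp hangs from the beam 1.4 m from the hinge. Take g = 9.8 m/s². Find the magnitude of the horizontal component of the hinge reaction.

H_x ≈ 393 N

Take torques about the hinge: T sin 26° · 3.9 = 22×9.8×1.95 + 233×1.4 = 746.62 N·m.
So T = 746.62 / (0.4384 × 3.9) = 436.71 N.
ΣF_x = 0: H_x = T cos 26° = 392.51 N.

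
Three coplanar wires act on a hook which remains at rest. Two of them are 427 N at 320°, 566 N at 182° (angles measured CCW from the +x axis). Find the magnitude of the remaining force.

F ≈ 379 N

Sum the known components: ΣF_x = -238.6 N, ΣF_y = -294.2 N.
For equilibrium the remaining force must supply (−ΣF_x, −ΣF_y) = (238.6, 294.2) N.
Magnitude = √((238.6)² + (294.2)²) = 378.8 N; direction = atan2(294.2, 238.6) = 51.0°.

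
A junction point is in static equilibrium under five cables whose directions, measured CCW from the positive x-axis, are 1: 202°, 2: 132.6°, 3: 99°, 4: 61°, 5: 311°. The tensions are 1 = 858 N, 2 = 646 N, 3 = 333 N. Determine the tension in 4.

T_4 ≈ 695 N

Resolve: ΣF_x = 858 cos 202° + 646 cos 132.6° + 333 cos 99° + T_4 cos 61° + T_5 cos 311° = 0.
        ΣF_y = 858 sin 202° + 646 sin 132.6° + 333 sin 99° + T_4 sin 61° + T_5 sin 311° = 0.
The known terms sum to (-1285, 483) N, so 0.4848 T_4 + 0.6561 T_5 = 1285 and 0.8746 T_4 − 0.7547 T_5 = -483.
Solving simultaneously: T_4 = 694.7 N, T_5 = 1445 N.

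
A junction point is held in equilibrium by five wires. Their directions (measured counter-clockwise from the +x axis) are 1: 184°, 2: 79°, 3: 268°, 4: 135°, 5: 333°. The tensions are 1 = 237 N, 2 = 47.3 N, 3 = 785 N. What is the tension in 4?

Resolve: ΣF_x = 237 cos 184° + 47.3 cos 79° + 785 cos 268° + T_4 cos 135° + T_5 cos 333° = 0.
        ΣF_y = 237 sin 184° + 47.3 sin 79° + 785 sin 268° + T_4 sin 135° + T_5 sin 333° = 0.
The known terms sum to (-254.8, -754.6) N, so -0.7071 T_4 + 0.8910 T_5 = 254.8 and 0.7071 T_4 − 0.4540 T_5 = 754.6.
Solving simultaneously: T_4 = 2550 N, T_5 = 2310 N.

T_4 ≈ 2550 N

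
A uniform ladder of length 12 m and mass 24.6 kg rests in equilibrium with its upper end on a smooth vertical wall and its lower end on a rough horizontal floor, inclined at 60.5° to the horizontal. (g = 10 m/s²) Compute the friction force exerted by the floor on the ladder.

f ≈ 69.6 N

Torques about the foot: N_wall · 12 sin 60.5° = 24.6×10×6 cos 60.5° → N_wall = 69.59 N.
ΣF_x = 0: f_floor = N_wall = 69.59 N.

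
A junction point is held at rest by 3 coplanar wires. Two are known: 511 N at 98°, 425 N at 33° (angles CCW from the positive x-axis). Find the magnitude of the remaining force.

F ≈ 791 N

Sum the known components: ΣF_x = 285.3 N, ΣF_y = 737.5 N.
For equilibrium the remaining force must supply (−ΣF_x, −ΣF_y) = (-285.3, -737.5) N.
Magnitude = √((-285.3)² + (-737.5)²) = 790.8 N; direction = atan2(-737.5, -285.3) = 248.8°.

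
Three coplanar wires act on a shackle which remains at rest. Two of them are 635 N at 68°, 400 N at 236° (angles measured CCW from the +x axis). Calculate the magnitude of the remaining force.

Sum the known components: ΣF_x = 14.2 N, ΣF_y = 257.1 N.
For equilibrium the remaining force must supply (−ΣF_x, −ΣF_y) = (-14.2, -257.1) N.
Magnitude = √((-14.2)² + (-257.1)²) = 257.5 N; direction = atan2(-257.1, -14.2) = 266.8°.

F ≈ 258 N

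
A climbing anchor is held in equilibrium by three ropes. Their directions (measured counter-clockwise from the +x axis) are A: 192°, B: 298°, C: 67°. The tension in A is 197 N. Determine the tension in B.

T_B ≈ 208 N

Resolve: ΣF_x = 197 cos 192° + T_B cos 298° + T_C cos 67° = 0.
        ΣF_y = 197 sin 192° + T_B sin 298° + T_C sin 67° = 0.
The known terms sum to (-192.7, -40.96) N, so 0.4695 T_B + 0.3907 T_C = 192.7 and -0.8829 T_B + 0.9205 T_C = 40.96.
Solving simultaneously: T_B = 207.6 N, T_C = 243.7 N.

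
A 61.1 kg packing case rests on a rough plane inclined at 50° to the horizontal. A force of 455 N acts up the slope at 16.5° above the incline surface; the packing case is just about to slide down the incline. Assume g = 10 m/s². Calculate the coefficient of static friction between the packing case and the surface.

μ ≈ 0.121

On the verge of sliding down the incline, friction is at its maximum μN and acts up the slope.
Perpendicular to incline: N = W cos 50° − P sin 16.5° = 392.7 − 129.2 = 263.5 N.
Along incline: P cos 16.5° + μN = W sin 50° → μ = (W sin 50° − P cos 16.5°) / N = 0.1206.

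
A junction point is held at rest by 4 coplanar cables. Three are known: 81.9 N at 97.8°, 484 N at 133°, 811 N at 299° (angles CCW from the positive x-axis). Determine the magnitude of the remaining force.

F ≈ 279 N

Sum the known components: ΣF_x = 51.98 N, ΣF_y = -274.2 N.
For equilibrium the remaining force must supply (−ΣF_x, −ΣF_y) = (-51.98, 274.2) N.
Magnitude = √((-51.98)² + (274.2)²) = 279.1 N; direction = atan2(274.2, -51.98) = 100.7°.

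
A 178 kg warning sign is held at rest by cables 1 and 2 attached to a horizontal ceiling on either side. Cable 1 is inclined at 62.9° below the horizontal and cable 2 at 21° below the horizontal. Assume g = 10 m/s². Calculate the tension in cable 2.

Weight W = 178 × 10 = 1780 N acts straight down.
Horizontal: T_1 cos 62.9° = T_2 cos 21°  →  T_1 = 2.049 T_2.
Vertical: T_1 sin 62.9° + T_2 sin 21° = 1780.
Substituting the horizontal relation into the vertical equation gives 2.183 T_2 = 1780, so T_2 = 815.5 N.

T_2 ≈ 815 N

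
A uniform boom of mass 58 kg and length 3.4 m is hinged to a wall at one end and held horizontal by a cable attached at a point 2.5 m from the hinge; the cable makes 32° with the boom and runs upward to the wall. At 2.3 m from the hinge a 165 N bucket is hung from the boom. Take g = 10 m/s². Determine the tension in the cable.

T ≈ 1030 N

Take torques about the hinge: T sin 32° · 2.5 = 58×10×1.7 + 165×2.3 = 1365.5 N·m.
So T = 1365.5 / (0.5299 × 2.5) = 1030.7 N.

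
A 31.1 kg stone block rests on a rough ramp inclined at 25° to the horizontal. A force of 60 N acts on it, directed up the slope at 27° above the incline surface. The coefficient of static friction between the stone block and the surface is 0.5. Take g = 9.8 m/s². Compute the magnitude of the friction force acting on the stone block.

Axes along / perpendicular to the incline. W sin 25° = 128.8 N down-slope; W cos 25° = 276.2 N into the surface.
Perpendicular: N = W cos 25° − P sin 27° = 276.2 − 27.24 = 249 N.
Along incline: P cos 27° + f = W sin 25° (friction acts up-slope) → f = 128.8 − 53.46 = 75.35 N.
|f| = 75.35 N ≤ μN = 124.5 N, so the stone block is indeed static.

f ≈ 75.3 N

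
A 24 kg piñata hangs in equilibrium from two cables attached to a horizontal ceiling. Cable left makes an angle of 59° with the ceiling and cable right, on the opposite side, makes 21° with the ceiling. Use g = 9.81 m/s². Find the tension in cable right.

Weight W = 24 × 9.81 = 235.4 N acts straight down.
Horizontal: T_left cos 59° = T_right cos 21°  →  T_left = 1.813 T_right.
Vertical: T_left sin 59° + T_right sin 21° = 235.4.
Substituting the horizontal relation into the vertical equation gives 1.912 T_right = 235.4, so T_right = 123.1 N.

T_right ≈ 123 N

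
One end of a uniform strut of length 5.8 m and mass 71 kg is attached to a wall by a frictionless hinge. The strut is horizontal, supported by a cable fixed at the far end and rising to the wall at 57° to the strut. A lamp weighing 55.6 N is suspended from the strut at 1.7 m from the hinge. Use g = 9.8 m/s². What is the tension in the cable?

Take torques about the hinge: T sin 57° · 5.8 = 71×9.8×2.9 + 55.6×1.7 = 2112.3 N·m.
So T = 2112.3 / (0.8387 × 5.8) = 434.25 N.

T ≈ 434 N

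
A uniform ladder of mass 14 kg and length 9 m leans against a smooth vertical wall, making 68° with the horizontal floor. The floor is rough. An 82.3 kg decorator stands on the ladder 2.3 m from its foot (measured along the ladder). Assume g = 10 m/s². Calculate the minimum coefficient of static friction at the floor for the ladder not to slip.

ΣF_y = 0: N_floor = 14×10 + 82.3×10 = 963 N.
Torques about the foot: N_wall · 9 sin 68° = 14×10×4.5 cos 68° + 82.3×10×2.3 cos 68° → N_wall = 113.26 N.
ΣF_x = 0: f_floor = N_wall = 113.26 N.
μ_min = f_floor / N_floor = 113.26 / 963 = 0.1176.

μ_min ≈ 0.118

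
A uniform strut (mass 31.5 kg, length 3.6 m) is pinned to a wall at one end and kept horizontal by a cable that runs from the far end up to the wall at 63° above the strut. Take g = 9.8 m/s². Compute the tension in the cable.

T ≈ 173 N

Take torques about the hinge: T sin 63° · 3.6 = 31.5×9.8×1.8 = 555.66 N·m.
So T = 555.66 / (0.8910 × 3.6) = 173.23 N.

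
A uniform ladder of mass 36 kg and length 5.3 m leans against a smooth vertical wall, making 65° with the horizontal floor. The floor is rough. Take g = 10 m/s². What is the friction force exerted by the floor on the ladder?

f ≈ 83.9 N

Torques about the foot: N_wall · 5.3 sin 65° = 36×10×2.65 cos 65° → N_wall = 83.935 N.
ΣF_x = 0: f_floor = N_wall = 83.935 N.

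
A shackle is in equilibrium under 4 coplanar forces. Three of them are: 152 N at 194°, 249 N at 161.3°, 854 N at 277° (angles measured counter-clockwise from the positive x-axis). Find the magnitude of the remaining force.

Sum the known components: ΣF_x = -279.3 N, ΣF_y = -804.6 N.
For equilibrium the remaining force must supply (−ΣF_x, −ΣF_y) = (279.3, 804.6) N.
Magnitude = √((279.3)² + (804.6)²) = 851.7 N; direction = atan2(804.6, 279.3) = 70.9°.

F ≈ 852 N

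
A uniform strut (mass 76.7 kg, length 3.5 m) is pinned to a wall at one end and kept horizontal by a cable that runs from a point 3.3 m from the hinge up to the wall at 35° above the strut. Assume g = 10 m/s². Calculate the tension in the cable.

T ≈ 709 N

Take torques about the hinge: T sin 35° · 3.3 = 76.7×10×1.75 = 1342.2 N·m.
So T = 1342.2 / (0.5736 × 3.3) = 709.13 N.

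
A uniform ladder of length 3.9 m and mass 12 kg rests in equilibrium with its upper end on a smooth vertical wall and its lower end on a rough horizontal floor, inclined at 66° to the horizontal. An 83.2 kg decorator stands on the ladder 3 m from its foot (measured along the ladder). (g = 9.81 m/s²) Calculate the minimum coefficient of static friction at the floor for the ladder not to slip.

μ_min ≈ 0.327

ΣF_y = 0: N_floor = 12×9.81 + 83.2×9.81 = 933.91 N.
Torques about the foot: N_wall · 3.9 sin 66° = 12×9.81×1.95 cos 66° + 83.2×9.81×3 cos 66° → N_wall = 305.74 N.
ΣF_x = 0: f_floor = N_wall = 305.74 N.
μ_min = f_floor / N_floor = 305.74 / 933.91 = 0.3274.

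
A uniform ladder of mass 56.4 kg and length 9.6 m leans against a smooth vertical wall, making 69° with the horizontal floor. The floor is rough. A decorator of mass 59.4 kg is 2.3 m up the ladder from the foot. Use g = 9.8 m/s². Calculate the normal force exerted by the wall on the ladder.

Torques about the foot: N_wall · 9.6 sin 69° = 56.4×9.8×4.8 cos 69° + 59.4×9.8×2.3 cos 69° → N_wall = 159.62 N.

N_wall ≈ 160 N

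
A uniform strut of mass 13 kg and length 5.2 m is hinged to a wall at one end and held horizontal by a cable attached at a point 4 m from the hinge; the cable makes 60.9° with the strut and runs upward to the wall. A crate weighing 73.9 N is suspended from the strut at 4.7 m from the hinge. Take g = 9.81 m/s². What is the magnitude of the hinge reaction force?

Take torques about the hinge: T sin 60.9° · 4 = 13×9.81×2.6 + 73.9×4.7 = 678.91 N·m.
So T = 678.91 / (0.8738 × 4) = 194.25 N.
ΣF_x = 0: H_x = T cos 60.9° = 94.469 N.
ΣF_y = 0: H_y = (13×9.81 + 73.9) − T sin 60.9° = 201.43 − 169.73 = 31.703 N.
|H| = √(H_x² + H_y²) = √((94.469)² + (31.703)²) = 99.647 N.

|H| ≈ 99.6 N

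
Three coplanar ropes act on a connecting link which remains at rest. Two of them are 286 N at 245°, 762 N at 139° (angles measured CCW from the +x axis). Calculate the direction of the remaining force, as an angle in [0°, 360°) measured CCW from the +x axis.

θ ≈ 341°

Sum the known components: ΣF_x = -696 N, ΣF_y = 240.7 N.
For equilibrium the remaining force must supply (−ΣF_x, −ΣF_y) = (696, -240.7) N.
Magnitude = √((696)² + (-240.7)²) = 736.4 N; direction = atan2(-240.7, 696) = 340.9°.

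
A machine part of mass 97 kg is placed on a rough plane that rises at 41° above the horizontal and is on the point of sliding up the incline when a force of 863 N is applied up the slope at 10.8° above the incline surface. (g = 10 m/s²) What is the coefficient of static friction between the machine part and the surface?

On the verge of sliding up the incline, friction is at its maximum μN and acts down the slope.
Perpendicular to incline: N = W cos 41° − P sin 10.8° = 732.1 − 161.7 = 570.4 N.
Along incline: P cos 10.8° − μN = W sin 41° → μ = −(W sin 41° − P cos 10.8°) / N = 0.3705.

μ ≈ 0.371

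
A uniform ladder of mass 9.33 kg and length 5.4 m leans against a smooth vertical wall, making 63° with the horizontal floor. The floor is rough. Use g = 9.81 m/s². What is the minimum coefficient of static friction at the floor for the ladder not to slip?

μ_min ≈ 0.255

ΣF_y = 0: N_floor = 9.33×9.81 = 91.527 N.
Torques about the foot: N_wall · 5.4 sin 63° = 9.33×9.81×2.7 cos 63° → N_wall = 23.318 N.
ΣF_x = 0: f_floor = N_wall = 23.318 N.
μ_min = f_floor / N_floor = 23.318 / 91.527 = 0.2548.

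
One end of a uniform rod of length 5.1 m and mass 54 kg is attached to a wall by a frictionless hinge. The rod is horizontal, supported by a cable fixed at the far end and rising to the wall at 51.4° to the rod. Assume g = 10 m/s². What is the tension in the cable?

Take torques about the hinge: T sin 51.4° · 5.1 = 54×10×2.55 = 1377 N·m.
So T = 1377 / (0.7815 × 5.1) = 345.48 N.

T ≈ 345 N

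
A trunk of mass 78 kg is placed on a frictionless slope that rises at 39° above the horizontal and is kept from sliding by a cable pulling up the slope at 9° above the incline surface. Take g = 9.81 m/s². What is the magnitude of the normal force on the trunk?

N ≈ 518 N

Take axes along and perpendicular to the incline. Weight components: W sin 39° = 481.5 N down-slope, W cos 39° = 594.7 N into the surface.
Along incline: T cos 9° = W sin 39° → T = 487.5 N.
Perpendicular: N = W cos 39° − T sin 9° = 518.4 N.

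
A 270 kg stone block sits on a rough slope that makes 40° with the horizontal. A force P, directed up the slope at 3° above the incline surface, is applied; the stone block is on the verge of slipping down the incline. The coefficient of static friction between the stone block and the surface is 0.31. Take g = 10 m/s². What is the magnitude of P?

On the verge of sliding down the incline, friction equals μN and acts up the slope.
Perpendicular: N + P sin 3° = W cos 40° = 2068 N.
Along incline: P cos 3° + μN = W sin 40° with W sin 40° = 1736 N.
Solving the pair for P and N: P = 1114 N, N = 2010 N (and f = μN = 623.1 N).

P ≈ 1110 N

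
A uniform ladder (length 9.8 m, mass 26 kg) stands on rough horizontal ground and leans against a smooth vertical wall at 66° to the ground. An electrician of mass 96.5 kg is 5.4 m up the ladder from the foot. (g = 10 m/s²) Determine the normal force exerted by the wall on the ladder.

N_wall ≈ 295 N

Torques about the foot: N_wall · 9.8 sin 66° = 26×10×4.9 cos 66° + 96.5×10×5.4 cos 66° → N_wall = 294.62 N.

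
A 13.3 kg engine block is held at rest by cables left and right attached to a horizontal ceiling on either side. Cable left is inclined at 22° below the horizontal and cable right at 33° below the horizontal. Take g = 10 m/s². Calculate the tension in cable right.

T_right ≈ 151 N

Weight W = 13.3 × 10 = 133 N acts straight down.
Horizontal: T_left cos 22° = T_right cos 33°  →  T_left = 0.9045 T_right.
Vertical: T_left sin 22° + T_right sin 33° = 133.
Substituting the horizontal relation into the vertical equation gives 0.8835 T_right = 133, so T_right = 150.5 N.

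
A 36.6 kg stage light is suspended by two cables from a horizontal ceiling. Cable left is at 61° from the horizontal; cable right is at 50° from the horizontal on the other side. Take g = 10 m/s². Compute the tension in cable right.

T_right ≈ 190 N

Weight W = 36.6 × 10 = 366 N acts straight down.
Horizontal: T_left cos 61° = T_right cos 50°  →  T_left = 1.326 T_right.
Vertical: T_left sin 61° + T_right sin 50° = 366.
Substituting the horizontal relation into the vertical equation gives 1.926 T_right = 366, so T_right = 190.1 N.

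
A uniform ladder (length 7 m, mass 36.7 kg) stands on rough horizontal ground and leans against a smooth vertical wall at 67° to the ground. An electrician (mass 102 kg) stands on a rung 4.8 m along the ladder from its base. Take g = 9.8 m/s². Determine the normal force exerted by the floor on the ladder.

N_floor ≈ 1360 N

ΣF_y = 0: N_floor = 36.7×9.8 + 102×9.8 = 1359.3 N.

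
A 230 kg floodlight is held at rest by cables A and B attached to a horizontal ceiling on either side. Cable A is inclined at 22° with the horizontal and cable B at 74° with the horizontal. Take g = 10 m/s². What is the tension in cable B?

Weight W = 230 × 10 = 2300 N acts straight down.
Horizontal: T_A cos 22° = T_B cos 74°  →  T_A = 0.2973 T_B.
Vertical: T_A sin 22° + T_B sin 74° = 2300.
Substituting the horizontal relation into the vertical equation gives 1.073 T_B = 2300, so T_B = 2144 N.

T_B ≈ 2140 N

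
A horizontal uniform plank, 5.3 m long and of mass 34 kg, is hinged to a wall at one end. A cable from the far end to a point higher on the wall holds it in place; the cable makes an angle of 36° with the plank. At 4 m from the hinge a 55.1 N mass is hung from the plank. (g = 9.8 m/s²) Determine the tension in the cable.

T ≈ 354 N

Take torques about the hinge: T sin 36° · 5.3 = 34×9.8×2.65 + 55.1×4 = 1103.4 N·m.
So T = 1103.4 / (0.5878 × 5.3) = 354.19 N.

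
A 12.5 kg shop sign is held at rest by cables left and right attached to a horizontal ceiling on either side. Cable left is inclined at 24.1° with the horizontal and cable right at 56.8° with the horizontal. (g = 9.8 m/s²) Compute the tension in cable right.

T_right ≈ 113 N

Weight W = 12.5 × 9.8 = 122.5 N acts straight down.
Horizontal: T_left cos 24.1° = T_right cos 56.8°  →  T_left = 0.5998 T_right.
Vertical: T_left sin 24.1° + T_right sin 56.8° = 122.5.
Substituting the horizontal relation into the vertical equation gives 1.082 T_right = 122.5, so T_right = 113.2 N.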